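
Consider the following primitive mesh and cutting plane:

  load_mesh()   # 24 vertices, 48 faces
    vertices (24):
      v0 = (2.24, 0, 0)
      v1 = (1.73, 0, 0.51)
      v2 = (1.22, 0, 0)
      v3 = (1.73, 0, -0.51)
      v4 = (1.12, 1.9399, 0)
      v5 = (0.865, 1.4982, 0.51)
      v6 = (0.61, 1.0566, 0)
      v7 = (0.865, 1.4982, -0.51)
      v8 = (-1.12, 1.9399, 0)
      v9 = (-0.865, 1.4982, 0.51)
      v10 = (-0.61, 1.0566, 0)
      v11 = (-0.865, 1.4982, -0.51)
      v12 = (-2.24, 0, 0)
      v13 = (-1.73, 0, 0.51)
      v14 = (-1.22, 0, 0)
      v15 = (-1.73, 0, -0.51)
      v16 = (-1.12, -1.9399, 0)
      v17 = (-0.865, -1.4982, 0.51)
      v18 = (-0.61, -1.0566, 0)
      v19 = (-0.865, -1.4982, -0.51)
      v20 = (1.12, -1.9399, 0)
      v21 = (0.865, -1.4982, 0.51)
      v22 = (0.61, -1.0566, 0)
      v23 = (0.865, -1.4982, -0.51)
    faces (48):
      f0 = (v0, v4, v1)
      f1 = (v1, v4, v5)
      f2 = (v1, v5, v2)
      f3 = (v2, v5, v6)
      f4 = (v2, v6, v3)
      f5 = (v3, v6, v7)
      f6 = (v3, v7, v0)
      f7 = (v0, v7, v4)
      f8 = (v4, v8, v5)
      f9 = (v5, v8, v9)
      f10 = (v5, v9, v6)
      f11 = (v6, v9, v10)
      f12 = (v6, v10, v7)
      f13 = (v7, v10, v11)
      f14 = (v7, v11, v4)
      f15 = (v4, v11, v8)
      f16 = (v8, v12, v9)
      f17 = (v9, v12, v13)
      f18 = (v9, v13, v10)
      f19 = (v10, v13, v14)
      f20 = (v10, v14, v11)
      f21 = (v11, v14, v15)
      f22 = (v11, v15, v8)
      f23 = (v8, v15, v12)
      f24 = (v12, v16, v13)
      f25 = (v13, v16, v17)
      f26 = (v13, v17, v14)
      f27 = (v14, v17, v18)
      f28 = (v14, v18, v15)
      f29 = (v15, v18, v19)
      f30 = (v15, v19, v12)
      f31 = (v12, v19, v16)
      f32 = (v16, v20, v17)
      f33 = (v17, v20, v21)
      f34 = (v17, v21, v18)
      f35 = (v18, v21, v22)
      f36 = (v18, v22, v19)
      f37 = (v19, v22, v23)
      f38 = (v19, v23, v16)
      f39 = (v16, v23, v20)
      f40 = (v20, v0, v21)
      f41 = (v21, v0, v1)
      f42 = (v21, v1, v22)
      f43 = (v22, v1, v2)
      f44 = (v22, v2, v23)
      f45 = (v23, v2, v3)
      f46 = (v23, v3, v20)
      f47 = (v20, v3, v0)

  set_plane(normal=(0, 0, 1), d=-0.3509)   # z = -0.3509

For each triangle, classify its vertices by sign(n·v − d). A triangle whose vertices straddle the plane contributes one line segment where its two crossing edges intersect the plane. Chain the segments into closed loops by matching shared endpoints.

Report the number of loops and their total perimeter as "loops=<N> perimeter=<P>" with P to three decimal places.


Straddling triangles (24 of 48):
  (v2,v6,v3) [++-] → (1.3806, 0.329618, -0.3509)–(1.5709, 0, -0.3509)  len=0.3806
  (v3,v6,v7) [-+-] → (1.3806, 0.329618, -0.3509)–(0.78545, 1.36044, -0.3509)  len=1.1903
  (v3,v7,v0) [--+] → (1.29395, 1.03082, -0.3509)–(1.8891, 0, -0.3509)  len=1.1903
  (v0,v7,v4) [+-+] → (1.29395, 1.03082, -0.3509)–(0.94455, 1.63599, -0.3509)  len=0.6988
  (v6,v10,v7) [++-] → (0.404858, 1.36044, -0.3509)–(0.78545, 1.36044, -0.3509)  len=0.3806
  (v7,v10,v11) [-+-] → (0.404858, 1.36044, -0.3509)–(-0.78545, 1.36044, -0.3509)  len=1.1903
  (v7,v11,v4) [--+] → (-0.245758, 1.63599, -0.3509)–(0.94455, 1.63599, -0.3509)  len=1.1903
  (v4,v11,v8) [+-+] → (-0.245758, 1.63599, -0.3509)–(-0.94455, 1.63599, -0.3509)  len=0.6988
  (v10,v14,v11) [++-] → (-0.975746, 1.03082, -0.3509)–(-0.78545, 1.36044, -0.3509)  len=0.3806
  (v11,v14,v15) [-+-] → (-0.975746, 1.03082, -0.3509)–(-1.5709, 0, -0.3509)  len=1.1903
  (v11,v15,v8) [--+] → (-1.5397, 0.605173, -0.3509)–(-0.94455, 1.63599, -0.3509)  len=1.1903
  (v8,v15,v12) [+-+] → (-1.5397, 0.605173, -0.3509)–(-1.8891, 0, -0.3509)  len=0.6988
  (v14,v18,v15) [++-] → (-1.3806, -0.329618, -0.3509)–(-1.5709, 0, -0.3509)  len=0.3806
  (v15,v18,v19) [-+-] → (-1.3806, -0.329618, -0.3509)–(-0.78545, -1.36044, -0.3509)  len=1.1903
  (v15,v19,v12) [--+] → (-1.29395, -1.03082, -0.3509)–(-1.8891, 0, -0.3509)  len=1.1903
  (v12,v19,v16) [+-+] → (-1.29395, -1.03082, -0.3509)–(-0.94455, -1.63599, -0.3509)  len=0.6988
  (v18,v22,v19) [++-] → (-0.404858, -1.36044, -0.3509)–(-0.78545, -1.36044, -0.3509)  len=0.3806
  (v19,v22,v23) [-+-] → (-0.404858, -1.36044, -0.3509)–(0.78545, -1.36044, -0.3509)  len=1.1903
  (v19,v23,v16) [--+] → (0.245758, -1.63599, -0.3509)–(-0.94455, -1.63599, -0.3509)  len=1.1903
  (v16,v23,v20) [+-+] → (0.245758, -1.63599, -0.3509)–(0.94455, -1.63599, -0.3509)  len=0.6988
  (v22,v2,v23) [++-] → (0.975746, -1.03082, -0.3509)–(0.78545, -1.36044, -0.3509)  len=0.3806
  (v23,v2,v3) [-+-] → (0.975746, -1.03082, -0.3509)–(1.5709, 0, -0.3509)  len=1.1903
  (v23,v3,v20) [--+] → (1.5397, -0.605173, -0.3509)–(0.94455, -1.63599, -0.3509)  len=1.1903
  (v20,v3,v0) [+-+] → (1.5397, -0.605173, -0.3509)–(1.8891, 0, -0.3509)  len=0.6988

Chained into 2 loop(s):
  loop 1: 12 segments, perimeter = 9.4254
  loop 2: 12 segments, perimeter = 11.3345
Total perimeter = 20.760

loops=2 perimeter=20.760


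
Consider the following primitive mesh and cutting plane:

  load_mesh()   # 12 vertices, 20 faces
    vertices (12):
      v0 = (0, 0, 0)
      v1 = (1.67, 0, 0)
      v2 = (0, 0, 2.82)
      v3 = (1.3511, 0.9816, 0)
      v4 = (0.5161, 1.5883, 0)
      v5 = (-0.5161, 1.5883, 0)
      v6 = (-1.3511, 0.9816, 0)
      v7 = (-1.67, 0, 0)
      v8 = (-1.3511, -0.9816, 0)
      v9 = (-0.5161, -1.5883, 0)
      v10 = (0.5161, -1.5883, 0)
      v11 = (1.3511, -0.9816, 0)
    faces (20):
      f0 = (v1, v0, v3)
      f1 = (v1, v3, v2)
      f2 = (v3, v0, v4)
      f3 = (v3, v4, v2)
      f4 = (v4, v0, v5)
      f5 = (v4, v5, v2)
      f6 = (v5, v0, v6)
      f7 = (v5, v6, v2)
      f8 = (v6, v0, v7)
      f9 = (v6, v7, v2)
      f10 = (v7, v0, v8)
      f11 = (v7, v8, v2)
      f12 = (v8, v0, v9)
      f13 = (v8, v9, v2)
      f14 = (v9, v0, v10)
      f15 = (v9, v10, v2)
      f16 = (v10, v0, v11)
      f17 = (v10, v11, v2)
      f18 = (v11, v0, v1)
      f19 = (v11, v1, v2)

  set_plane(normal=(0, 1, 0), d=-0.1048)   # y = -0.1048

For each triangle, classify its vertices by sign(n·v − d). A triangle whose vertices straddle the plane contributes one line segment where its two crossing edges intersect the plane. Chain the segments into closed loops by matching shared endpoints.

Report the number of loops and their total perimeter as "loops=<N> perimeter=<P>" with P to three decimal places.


Straddling triangles (10 of 20):
  (v7,v0,v8) [++-] → (-0.144249, -0.1048, 0)–(-1.63595, -0.1048, 0)  len=1.4917
  (v7,v8,v2) [+-+] → (-1.63595, -0.1048, 0)–(-0.144249, -0.1048, 2.51892)  len=2.9275
  (v8,v0,v9) [-+-] → (-0.144249, -0.1048, 0)–(-0.0340536, -0.1048, 0)  len=0.1102
  (v8,v9,v2) [--+] → (-0.0340536, -0.1048, 2.63393)–(-0.144249, -0.1048, 2.51892)  len=0.1593
  (v9,v0,v10) [-+-] → (-0.0340536, -0.1048, 0)–(0.0340536, -0.1048, 0)  len=0.0681
  (v9,v10,v2) [--+] → (0.0340536, -0.1048, 2.63393)–(-0.0340536, -0.1048, 2.63393)  len=0.0681
  (v10,v0,v11) [-+-] → (0.0340536, -0.1048, 0)–(0.144249, -0.1048, 0)  len=0.1102
  (v10,v11,v2) [--+] → (0.144249, -0.1048, 2.51892)–(0.0340536, -0.1048, 2.63393)  len=0.1593
  (v11,v0,v1) [-++] → (0.144249, -0.1048, 0)–(1.63595, -0.1048, 0)  len=1.4917
  (v11,v1,v2) [-++] → (1.63595, -0.1048, 0)–(0.144249, -0.1048, 2.51892)  len=2.9275

Chained into 1 loop(s):
  loop 1: 10 segments, perimeter = 9.5135
Total perimeter = 9.514

loops=1 perimeter=9.514


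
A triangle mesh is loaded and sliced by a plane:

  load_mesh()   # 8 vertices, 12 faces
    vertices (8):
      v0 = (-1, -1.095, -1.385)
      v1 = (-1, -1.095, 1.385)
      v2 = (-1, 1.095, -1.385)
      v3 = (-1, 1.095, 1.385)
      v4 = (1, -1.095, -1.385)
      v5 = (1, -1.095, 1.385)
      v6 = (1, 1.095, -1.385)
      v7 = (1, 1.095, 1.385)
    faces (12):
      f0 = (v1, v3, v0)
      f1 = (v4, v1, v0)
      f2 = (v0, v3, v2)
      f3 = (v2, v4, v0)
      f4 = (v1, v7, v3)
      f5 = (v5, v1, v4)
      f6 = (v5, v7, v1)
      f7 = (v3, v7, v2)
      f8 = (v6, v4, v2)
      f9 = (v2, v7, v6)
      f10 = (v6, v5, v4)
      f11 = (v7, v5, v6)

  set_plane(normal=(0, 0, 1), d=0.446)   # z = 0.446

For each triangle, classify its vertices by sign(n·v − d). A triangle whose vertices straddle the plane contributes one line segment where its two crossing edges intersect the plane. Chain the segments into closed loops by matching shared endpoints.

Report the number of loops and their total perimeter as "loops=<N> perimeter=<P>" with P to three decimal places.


loops=1 perimeter=8.380

Straddling triangles (8 of 12):
  (v1,v3,v0) [++-] → (-1, 0.352614, 0.446)–(-1, -1.095, 0.446)  len=1.4476
  (v4,v1,v0) [-+-] → (-0.322022, -1.095, 0.446)–(-1, -1.095, 0.446)  len=0.6780
  (v0,v3,v2) [-+-] → (-1, 0.352614, 0.446)–(-1, 1.095, 0.446)  len=0.7424
  (v5,v1,v4) [++-] → (-0.322022, -1.095, 0.446)–(1, -1.095, 0.446)  len=1.3220
  (v3,v7,v2) [++-] → (0.322022, 1.095, 0.446)–(-1, 1.095, 0.446)  len=1.3220
  (v2,v7,v6) [-+-] → (0.322022, 1.095, 0.446)–(1, 1.095, 0.446)  len=0.6780
  (v6,v5,v4) [-+-] → (1, -0.352614, 0.446)–(1, -1.095, 0.446)  len=0.7424
  (v7,v5,v6) [++-] → (1, -0.352614, 0.446)–(1, 1.095, 0.446)  len=1.4476

Chained into 1 loop(s):
  loop 1: 8 segments, perimeter = 8.3800
Total perimeter = 8.380


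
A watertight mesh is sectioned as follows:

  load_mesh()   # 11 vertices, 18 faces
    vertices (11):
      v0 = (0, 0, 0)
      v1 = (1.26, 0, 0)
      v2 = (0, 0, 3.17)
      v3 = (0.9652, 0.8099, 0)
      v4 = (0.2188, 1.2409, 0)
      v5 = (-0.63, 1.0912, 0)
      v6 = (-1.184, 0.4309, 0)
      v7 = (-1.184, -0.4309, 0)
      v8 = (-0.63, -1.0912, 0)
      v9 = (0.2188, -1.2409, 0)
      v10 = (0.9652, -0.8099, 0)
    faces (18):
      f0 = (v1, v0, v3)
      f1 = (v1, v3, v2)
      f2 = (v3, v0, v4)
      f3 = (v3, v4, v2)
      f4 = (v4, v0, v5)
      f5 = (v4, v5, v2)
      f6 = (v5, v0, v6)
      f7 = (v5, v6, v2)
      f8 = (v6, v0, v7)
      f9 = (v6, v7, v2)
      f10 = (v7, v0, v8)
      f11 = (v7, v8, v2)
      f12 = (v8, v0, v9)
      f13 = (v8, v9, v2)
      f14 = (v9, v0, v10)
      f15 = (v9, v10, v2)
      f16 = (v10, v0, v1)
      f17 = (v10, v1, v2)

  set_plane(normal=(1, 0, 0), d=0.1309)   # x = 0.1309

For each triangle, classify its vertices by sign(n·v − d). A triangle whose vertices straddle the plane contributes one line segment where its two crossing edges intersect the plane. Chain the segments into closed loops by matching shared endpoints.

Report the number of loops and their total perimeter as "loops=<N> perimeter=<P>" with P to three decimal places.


Straddling triangles (12 of 18):
  (v1,v0,v3) [+-+] → (0.1309, 0, 0)–(0.1309, 0.109838, 0)  len=0.1098
  (v1,v3,v2) [++-] → (0.1309, 0.109838, 2.74009)–(0.1309, 0, 2.84067)  len=0.1489
  (v3,v0,v4) [+-+] → (0.1309, 0.109838, 0)–(0.1309, 0.742385, 0)  len=0.6325
  (v3,v4,v2) [++-] → (0.1309, 0.742385, 1.27351)–(0.1309, 0.109838, 2.74009)  len=1.5972
  (v4,v0,v5) [+--] → (0.1309, 0.742385, 0)–(0.1309, 1.2254, 0)  len=0.4830
  (v4,v5,v2) [+--] → (0.1309, 1.2254, 0)–(0.1309, 0.742385, 1.27351)  len=1.3620
  (v8,v0,v9) [--+] → (0.1309, -0.742385, 0)–(0.1309, -1.2254, 0)  len=0.4830
  (v8,v9,v2) [-+-] → (0.1309, -1.2254, 0)–(0.1309, -0.742385, 1.27351)  len=1.3620
  (v9,v0,v10) [+-+] → (0.1309, -0.742385, 0)–(0.1309, -0.109838, 0)  len=0.6325
  (v9,v10,v2) [++-] → (0.1309, -0.109838, 2.74009)–(0.1309, -0.742385, 1.27351)  len=1.5972
  (v10,v0,v1) [+-+] → (0.1309, -0.109838, 0)–(0.1309, 0, 0)  len=0.1098
  (v10,v1,v2) [++-] → (0.1309, 0, 2.84067)–(0.1309, -0.109838, 2.74009)  len=0.1489

Chained into 1 loop(s):
  loop 1: 12 segments, perimeter = 8.6671
Total perimeter = 8.667

loops=1 perimeter=8.667


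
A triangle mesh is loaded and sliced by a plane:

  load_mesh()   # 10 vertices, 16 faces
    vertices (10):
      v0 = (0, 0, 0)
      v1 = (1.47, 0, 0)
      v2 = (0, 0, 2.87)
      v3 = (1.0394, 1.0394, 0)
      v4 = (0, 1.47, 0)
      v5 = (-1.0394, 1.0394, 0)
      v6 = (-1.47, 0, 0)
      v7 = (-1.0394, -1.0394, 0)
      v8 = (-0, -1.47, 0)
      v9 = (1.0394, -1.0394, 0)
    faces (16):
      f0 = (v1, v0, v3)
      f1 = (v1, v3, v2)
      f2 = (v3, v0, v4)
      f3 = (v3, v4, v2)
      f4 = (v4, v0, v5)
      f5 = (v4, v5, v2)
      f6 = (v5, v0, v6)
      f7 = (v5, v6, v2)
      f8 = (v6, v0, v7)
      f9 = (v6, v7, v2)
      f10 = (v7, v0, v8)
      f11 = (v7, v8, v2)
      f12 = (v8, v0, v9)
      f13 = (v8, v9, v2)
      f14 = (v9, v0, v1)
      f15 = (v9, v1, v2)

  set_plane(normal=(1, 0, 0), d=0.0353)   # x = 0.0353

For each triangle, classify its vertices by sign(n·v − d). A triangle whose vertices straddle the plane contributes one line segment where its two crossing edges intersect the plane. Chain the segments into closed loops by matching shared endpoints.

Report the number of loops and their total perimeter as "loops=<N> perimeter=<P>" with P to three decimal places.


loops=1 perimeter=9.232

Straddling triangles (8 of 16):
  (v1,v0,v3) [+-+] → (0.0353, 0, 0)–(0.0353, 0.0353, 0)  len=0.0353
  (v1,v3,v2) [++-] → (0.0353, 0.0353, 2.77253)–(0.0353, 0, 2.80108)  len=0.0454
  (v3,v0,v4) [+--] → (0.0353, 0.0353, 0)–(0.0353, 1.45538, 0)  len=1.4201
  (v3,v4,v2) [+--] → (0.0353, 1.45538, 0)–(0.0353, 0.0353, 2.77253)  len=3.1150
  (v8,v0,v9) [--+] → (0.0353, -0.0353, 0)–(0.0353, -1.45538, 0)  len=1.4201
  (v8,v9,v2) [-+-] → (0.0353, -1.45538, 0)–(0.0353, -0.0353, 2.77253)  len=3.1150
  (v9,v0,v1) [+-+] → (0.0353, -0.0353, 0)–(0.0353, 0, 0)  len=0.0353
  (v9,v1,v2) [++-] → (0.0353, 0, 2.80108)–(0.0353, -0.0353, 2.77253)  len=0.0454

Chained into 1 loop(s):
  loop 1: 8 segments, perimeter = 9.2317
Total perimeter = 9.232


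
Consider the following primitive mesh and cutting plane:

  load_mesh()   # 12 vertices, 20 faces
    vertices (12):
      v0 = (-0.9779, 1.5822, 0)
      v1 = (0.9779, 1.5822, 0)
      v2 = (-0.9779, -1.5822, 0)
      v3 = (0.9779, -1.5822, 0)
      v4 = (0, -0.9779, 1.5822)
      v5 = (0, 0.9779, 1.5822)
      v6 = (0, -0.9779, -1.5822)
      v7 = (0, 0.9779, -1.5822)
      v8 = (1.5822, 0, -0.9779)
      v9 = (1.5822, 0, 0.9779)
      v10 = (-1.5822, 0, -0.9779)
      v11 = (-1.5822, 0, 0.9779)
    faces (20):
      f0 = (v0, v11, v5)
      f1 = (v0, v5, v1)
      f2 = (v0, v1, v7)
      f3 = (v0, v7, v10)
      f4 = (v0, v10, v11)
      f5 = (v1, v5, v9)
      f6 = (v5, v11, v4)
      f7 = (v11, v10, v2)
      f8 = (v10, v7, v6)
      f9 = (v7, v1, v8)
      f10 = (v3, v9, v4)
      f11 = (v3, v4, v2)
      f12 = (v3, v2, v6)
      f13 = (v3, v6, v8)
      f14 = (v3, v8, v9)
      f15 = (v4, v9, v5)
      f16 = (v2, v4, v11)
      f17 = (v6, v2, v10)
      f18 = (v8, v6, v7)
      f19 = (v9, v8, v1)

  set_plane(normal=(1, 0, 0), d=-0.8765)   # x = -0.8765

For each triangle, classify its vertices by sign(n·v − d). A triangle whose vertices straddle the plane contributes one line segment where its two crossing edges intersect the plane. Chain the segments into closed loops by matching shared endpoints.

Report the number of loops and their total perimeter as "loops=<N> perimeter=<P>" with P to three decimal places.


loops=1 perimeter=8.576

Straddling triangles (10 of 20):
  (v0,v11,v5) [--+] → (-0.8765, 0.436167, 1.24743)–(-0.8765, 1.51954, 0.164061)  len=1.5321
  (v0,v5,v1) [-++] → (-0.8765, 1.51954, 0.164061)–(-0.8765, 1.5822, 0)  len=0.1756
  (v0,v1,v7) [-++] → (-0.8765, 1.5822, 0)–(-0.8765, 1.51954, -0.164061)  len=0.1756
  (v0,v7,v10) [-+-] → (-0.8765, 1.51954, -0.164061)–(-0.8765, 0.436167, -1.24743)  len=1.5321
  (v5,v11,v4) [+-+] → (-0.8765, 0.436167, 1.24743)–(-0.8765, -0.436167, 1.24743)  len=0.8723
  (v10,v7,v6) [-++] → (-0.8765, 0.436167, -1.24743)–(-0.8765, -0.436167, -1.24743)  len=0.8723
  (v3,v4,v2) [++-] → (-0.8765, -1.51954, 0.164061)–(-0.8765, -1.5822, 0)  len=0.1756
  (v3,v2,v6) [+-+] → (-0.8765, -1.5822, 0)–(-0.8765, -1.51954, -0.164061)  len=0.1756
  (v2,v4,v11) [-+-] → (-0.8765, -1.51954, 0.164061)–(-0.8765, -0.436167, 1.24743)  len=1.5321
  (v6,v2,v10) [+--] → (-0.8765, -1.51954, -0.164061)–(-0.8765, -0.436167, -1.24743)  len=1.5321

Chained into 1 loop(s):
  loop 1: 10 segments, perimeter = 8.5756
Total perimeter = 8.576


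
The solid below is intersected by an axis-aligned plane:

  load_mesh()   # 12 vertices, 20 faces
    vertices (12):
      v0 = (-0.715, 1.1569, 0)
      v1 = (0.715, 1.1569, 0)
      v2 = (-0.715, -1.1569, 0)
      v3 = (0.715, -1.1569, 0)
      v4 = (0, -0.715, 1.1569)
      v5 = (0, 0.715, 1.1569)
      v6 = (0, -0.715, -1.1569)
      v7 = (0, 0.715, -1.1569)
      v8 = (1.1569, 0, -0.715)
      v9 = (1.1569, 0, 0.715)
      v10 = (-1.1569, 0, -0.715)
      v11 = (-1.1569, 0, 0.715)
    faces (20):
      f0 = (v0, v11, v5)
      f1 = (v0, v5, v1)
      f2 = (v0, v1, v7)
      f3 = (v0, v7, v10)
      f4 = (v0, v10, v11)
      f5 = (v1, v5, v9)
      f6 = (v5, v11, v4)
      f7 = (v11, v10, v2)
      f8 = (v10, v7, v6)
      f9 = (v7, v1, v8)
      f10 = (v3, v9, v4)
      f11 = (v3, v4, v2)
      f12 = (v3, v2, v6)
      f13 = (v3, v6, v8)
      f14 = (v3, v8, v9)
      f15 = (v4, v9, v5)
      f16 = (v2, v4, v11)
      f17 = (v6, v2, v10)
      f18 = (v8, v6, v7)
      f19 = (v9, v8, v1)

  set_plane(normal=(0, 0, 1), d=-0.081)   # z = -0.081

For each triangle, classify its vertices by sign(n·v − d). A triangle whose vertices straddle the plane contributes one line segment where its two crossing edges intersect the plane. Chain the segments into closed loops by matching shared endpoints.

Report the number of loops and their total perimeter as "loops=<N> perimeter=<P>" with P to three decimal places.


Straddling triangles (10 of 20):
  (v0,v1,v7) [++-] → (0.664939, 1.12596, -0.081)–(-0.664939, 1.12596, -0.081)  len=1.3299
  (v0,v7,v10) [+--] → (-0.664939, 1.12596, -0.081)–(-0.765061, 1.02584, -0.081)  len=0.1416
  (v0,v10,v11) [+-+] → (-0.765061, 1.02584, -0.081)–(-1.1569, 0, -0.081)  len=1.0981
  (v11,v10,v2) [+-+] → (-1.1569, 0, -0.081)–(-0.765061, -1.02584, -0.081)  len=1.0981
  (v7,v1,v8) [-+-] → (0.664939, 1.12596, -0.081)–(0.765061, 1.02584, -0.081)  len=0.1416
  (v3,v2,v6) [++-] → (-0.664939, -1.12596, -0.081)–(0.664939, -1.12596, -0.081)  len=1.3299
  (v3,v6,v8) [+--] → (0.664939, -1.12596, -0.081)–(0.765061, -1.02584, -0.081)  len=0.1416
  (v3,v8,v9) [+-+] → (0.765061, -1.02584, -0.081)–(1.1569, 0, -0.081)  len=1.0981
  (v6,v2,v10) [-+-] → (-0.664939, -1.12596, -0.081)–(-0.765061, -1.02584, -0.081)  len=0.1416
  (v9,v8,v1) [+-+] → (1.1569, 0, -0.081)–(0.765061, 1.02584, -0.081)  len=1.0981

Chained into 1 loop(s):
  loop 1: 10 segments, perimeter = 7.6186
Total perimeter = 7.619

loops=1 perimeter=7.619


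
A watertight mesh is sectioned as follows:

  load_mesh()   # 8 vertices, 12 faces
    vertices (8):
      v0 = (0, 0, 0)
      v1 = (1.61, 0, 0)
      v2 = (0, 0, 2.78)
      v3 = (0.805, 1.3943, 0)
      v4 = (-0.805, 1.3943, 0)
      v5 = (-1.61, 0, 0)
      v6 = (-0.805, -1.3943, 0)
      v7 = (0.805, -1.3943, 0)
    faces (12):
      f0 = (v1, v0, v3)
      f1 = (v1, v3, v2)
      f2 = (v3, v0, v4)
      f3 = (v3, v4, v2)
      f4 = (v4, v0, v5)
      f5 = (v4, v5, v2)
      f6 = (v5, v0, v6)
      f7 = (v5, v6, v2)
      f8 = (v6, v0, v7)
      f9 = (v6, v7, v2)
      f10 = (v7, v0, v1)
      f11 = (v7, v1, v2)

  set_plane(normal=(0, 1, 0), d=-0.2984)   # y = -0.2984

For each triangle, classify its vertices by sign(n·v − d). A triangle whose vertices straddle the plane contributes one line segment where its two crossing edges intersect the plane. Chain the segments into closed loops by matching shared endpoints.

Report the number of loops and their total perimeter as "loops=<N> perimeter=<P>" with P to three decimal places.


Straddling triangles (6 of 12):
  (v5,v0,v6) [++-] → (-0.172281, -0.2984, 0)–(-1.43772, -0.2984, 0)  len=1.2654
  (v5,v6,v2) [+-+] → (-1.43772, -0.2984, 0)–(-0.172281, -0.2984, 2.18504)  len=2.5250
  (v6,v0,v7) [-+-] → (-0.172281, -0.2984, 0)–(0.172281, -0.2984, 0)  len=0.3446
  (v6,v7,v2) [--+] → (0.172281, -0.2984, 2.18504)–(-0.172281, -0.2984, 2.18504)  len=0.3446
  (v7,v0,v1) [-++] → (0.172281, -0.2984, 0)–(1.43772, -0.2984, 0)  len=1.2654
  (v7,v1,v2) [-++] → (1.43772, -0.2984, 0)–(0.172281, -0.2984, 2.18504)  len=2.5250

Chained into 1 loop(s):
  loop 1: 6 segments, perimeter = 8.2700
Total perimeter = 8.270

loops=1 perimeter=8.270


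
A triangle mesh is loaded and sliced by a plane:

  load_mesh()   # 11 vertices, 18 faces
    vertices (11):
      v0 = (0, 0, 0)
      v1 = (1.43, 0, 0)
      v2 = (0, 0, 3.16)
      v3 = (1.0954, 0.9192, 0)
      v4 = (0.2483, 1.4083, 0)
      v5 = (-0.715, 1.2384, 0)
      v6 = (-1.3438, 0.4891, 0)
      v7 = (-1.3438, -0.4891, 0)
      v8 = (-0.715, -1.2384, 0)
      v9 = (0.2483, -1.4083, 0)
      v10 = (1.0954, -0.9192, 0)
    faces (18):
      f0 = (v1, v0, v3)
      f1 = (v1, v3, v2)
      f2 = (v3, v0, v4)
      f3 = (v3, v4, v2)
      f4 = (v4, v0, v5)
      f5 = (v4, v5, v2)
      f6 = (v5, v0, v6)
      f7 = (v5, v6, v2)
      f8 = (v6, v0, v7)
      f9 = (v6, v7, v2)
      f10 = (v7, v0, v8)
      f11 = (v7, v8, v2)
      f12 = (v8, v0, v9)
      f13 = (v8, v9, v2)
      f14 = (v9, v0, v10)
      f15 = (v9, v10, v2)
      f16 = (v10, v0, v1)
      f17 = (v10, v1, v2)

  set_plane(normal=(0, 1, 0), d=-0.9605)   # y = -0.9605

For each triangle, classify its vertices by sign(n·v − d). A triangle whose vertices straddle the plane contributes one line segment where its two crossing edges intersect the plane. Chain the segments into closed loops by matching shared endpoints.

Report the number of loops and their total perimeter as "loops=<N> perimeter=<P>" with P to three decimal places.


Straddling triangles (6 of 18):
  (v7,v0,v8) [++-] → (-0.554552, -0.9605, 0)–(-0.948209, -0.9605, 0)  len=0.3937
  (v7,v8,v2) [+-+] → (-0.948209, -0.9605, 0)–(-0.554552, -0.9605, 0.709112)  len=0.8111
  (v8,v0,v9) [-+-] → (-0.554552, -0.9605, 0)–(0.169348, -0.9605, 0)  len=0.7239
  (v8,v9,v2) [--+] → (0.169348, -0.9605, 1.00479)–(-0.554552, -0.9605, 0.709112)  len=0.7820
  (v9,v0,v10) [-++] → (0.169348, -0.9605, 0)–(1.02387, -0.9605, 0)  len=0.8545
  (v9,v10,v2) [-++] → (1.02387, -0.9605, 0)–(0.169348, -0.9605, 1.00479)  len=1.3190

Chained into 1 loop(s):
  loop 1: 6 segments, perimeter = 4.8841
Total perimeter = 4.884

loops=1 perimeter=4.884


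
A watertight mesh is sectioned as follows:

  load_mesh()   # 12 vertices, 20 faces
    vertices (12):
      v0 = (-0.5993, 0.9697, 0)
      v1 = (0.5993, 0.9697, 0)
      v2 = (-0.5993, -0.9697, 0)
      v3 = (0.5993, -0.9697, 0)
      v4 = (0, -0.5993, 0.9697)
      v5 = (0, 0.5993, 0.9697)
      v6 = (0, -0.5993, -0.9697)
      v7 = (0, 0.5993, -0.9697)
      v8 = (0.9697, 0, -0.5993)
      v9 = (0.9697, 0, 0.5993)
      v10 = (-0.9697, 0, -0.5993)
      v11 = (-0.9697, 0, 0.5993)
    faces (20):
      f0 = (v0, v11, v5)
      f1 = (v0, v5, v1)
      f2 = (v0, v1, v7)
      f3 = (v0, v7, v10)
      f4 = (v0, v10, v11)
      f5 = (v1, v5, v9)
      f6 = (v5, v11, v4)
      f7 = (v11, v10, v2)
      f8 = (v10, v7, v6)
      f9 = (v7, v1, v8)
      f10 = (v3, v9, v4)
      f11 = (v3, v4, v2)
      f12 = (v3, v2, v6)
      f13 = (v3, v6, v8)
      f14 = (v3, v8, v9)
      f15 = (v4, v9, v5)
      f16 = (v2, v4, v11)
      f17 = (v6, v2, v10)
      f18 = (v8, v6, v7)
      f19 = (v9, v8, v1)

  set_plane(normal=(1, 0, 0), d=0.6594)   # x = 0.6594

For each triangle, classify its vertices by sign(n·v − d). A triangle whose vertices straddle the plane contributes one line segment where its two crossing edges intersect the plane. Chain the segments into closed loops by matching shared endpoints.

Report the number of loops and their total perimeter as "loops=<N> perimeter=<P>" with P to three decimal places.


loops=1 perimeter=4.667

Straddling triangles (8 of 20):
  (v1,v5,v9) [--+] → (0.6594, 0.191774, 0.717826)–(0.6594, 0.812359, 0.0972406)  len=0.8776
  (v7,v1,v8) [--+] → (0.6594, 0.812359, -0.0972406)–(0.6594, 0.191774, -0.717826)  len=0.8776
  (v3,v9,v4) [-+-] → (0.6594, -0.812359, 0.0972406)–(0.6594, -0.191774, 0.717826)  len=0.8776
  (v3,v6,v8) [--+] → (0.6594, -0.191774, -0.717826)–(0.6594, -0.812359, -0.0972406)  len=0.8776
  (v3,v8,v9) [-++] → (0.6594, -0.812359, -0.0972406)–(0.6594, -0.812359, 0.0972406)  len=0.1945
  (v4,v9,v5) [-+-] → (0.6594, -0.191774, 0.717826)–(0.6594, 0.191774, 0.717826)  len=0.3835
  (v8,v6,v7) [+--] → (0.6594, -0.191774, -0.717826)–(0.6594, 0.191774, -0.717826)  len=0.3835
  (v9,v8,v1) [++-] → (0.6594, 0.812359, -0.0972406)–(0.6594, 0.812359, 0.0972406)  len=0.1945

Chained into 1 loop(s):
  loop 1: 8 segments, perimeter = 4.6666
Total perimeter = 4.667


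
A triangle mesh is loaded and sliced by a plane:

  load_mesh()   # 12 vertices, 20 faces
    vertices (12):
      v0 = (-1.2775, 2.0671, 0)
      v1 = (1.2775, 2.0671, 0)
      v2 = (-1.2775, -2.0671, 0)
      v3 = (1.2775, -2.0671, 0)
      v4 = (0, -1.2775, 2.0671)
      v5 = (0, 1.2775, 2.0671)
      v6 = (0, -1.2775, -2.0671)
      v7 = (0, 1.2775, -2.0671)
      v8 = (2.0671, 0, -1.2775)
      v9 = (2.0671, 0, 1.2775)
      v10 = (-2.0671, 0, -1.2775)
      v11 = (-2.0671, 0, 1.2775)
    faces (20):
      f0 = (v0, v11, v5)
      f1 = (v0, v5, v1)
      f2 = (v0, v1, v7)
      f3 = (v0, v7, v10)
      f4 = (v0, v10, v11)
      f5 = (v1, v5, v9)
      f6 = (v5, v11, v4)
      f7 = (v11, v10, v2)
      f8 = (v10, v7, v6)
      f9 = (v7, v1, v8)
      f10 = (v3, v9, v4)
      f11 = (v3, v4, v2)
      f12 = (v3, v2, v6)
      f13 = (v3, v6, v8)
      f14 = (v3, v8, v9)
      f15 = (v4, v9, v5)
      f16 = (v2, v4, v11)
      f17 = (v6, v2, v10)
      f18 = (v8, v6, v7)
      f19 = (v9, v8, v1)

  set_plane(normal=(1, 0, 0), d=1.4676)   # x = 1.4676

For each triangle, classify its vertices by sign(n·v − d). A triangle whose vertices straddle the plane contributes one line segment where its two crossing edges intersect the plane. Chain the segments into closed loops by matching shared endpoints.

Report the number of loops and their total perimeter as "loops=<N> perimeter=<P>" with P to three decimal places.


Straddling triangles (8 of 20):
  (v1,v5,v9) [--+] → (1.4676, 0.3705, 1.5065)–(1.4676, 1.56944, 0.307564)  len=1.6956
  (v7,v1,v8) [--+] → (1.4676, 1.56944, -0.307564)–(1.4676, 0.3705, -1.5065)  len=1.6956
  (v3,v9,v4) [-+-] → (1.4676, -1.56944, 0.307564)–(1.4676, -0.3705, 1.5065)  len=1.6956
  (v3,v6,v8) [--+] → (1.4676, -0.3705, -1.5065)–(1.4676, -1.56944, -0.307564)  len=1.6956
  (v3,v8,v9) [-++] → (1.4676, -1.56944, -0.307564)–(1.4676, -1.56944, 0.307564)  len=0.6151
  (v4,v9,v5) [-+-] → (1.4676, -0.3705, 1.5065)–(1.4676, 0.3705, 1.5065)  len=0.7410
  (v8,v6,v7) [+--] → (1.4676, -0.3705, -1.5065)–(1.4676, 0.3705, -1.5065)  len=0.7410
  (v9,v8,v1) [++-] → (1.4676, 1.56944, -0.307564)–(1.4676, 1.56944, 0.307564)  len=0.6151

Chained into 1 loop(s):
  loop 1: 8 segments, perimeter = 9.4945
Total perimeter = 9.494

loops=1 perimeter=9.494


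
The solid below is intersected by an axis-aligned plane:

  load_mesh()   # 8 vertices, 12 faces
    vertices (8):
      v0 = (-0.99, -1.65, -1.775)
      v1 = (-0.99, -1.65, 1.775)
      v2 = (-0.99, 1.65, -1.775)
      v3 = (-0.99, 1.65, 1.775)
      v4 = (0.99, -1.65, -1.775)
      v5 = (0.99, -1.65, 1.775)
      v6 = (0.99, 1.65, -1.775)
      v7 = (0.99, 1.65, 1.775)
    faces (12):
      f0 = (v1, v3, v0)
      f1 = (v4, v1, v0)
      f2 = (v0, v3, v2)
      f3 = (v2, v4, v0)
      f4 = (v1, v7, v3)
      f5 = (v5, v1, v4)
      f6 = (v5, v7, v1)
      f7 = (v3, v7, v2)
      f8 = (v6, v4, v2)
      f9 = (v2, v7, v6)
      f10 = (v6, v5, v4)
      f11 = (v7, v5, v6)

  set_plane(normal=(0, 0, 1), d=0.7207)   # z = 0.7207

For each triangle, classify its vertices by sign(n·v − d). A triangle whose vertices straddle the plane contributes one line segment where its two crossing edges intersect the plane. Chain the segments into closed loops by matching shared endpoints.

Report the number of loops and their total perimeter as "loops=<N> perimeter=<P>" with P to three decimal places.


Straddling triangles (8 of 12):
  (v1,v3,v0) [++-] → (-0.99, 0.669946, 0.7207)–(-0.99, -1.65, 0.7207)  len=2.3199
  (v4,v1,v0) [-+-] → (-0.401968, -1.65, 0.7207)–(-0.99, -1.65, 0.7207)  len=0.5880
  (v0,v3,v2) [-+-] → (-0.99, 0.669946, 0.7207)–(-0.99, 1.65, 0.7207)  len=0.9801
  (v5,v1,v4) [++-] → (-0.401968, -1.65, 0.7207)–(0.99, -1.65, 0.7207)  len=1.3920
  (v3,v7,v2) [++-] → (0.401968, 1.65, 0.7207)–(-0.99, 1.65, 0.7207)  len=1.3920
  (v2,v7,v6) [-+-] → (0.401968, 1.65, 0.7207)–(0.99, 1.65, 0.7207)  len=0.5880
  (v6,v5,v4) [-+-] → (0.99, -0.669946, 0.7207)–(0.99, -1.65, 0.7207)  len=0.9801
  (v7,v5,v6) [++-] → (0.99, -0.669946, 0.7207)–(0.99, 1.65, 0.7207)  len=2.3199

Chained into 1 loop(s):
  loop 1: 8 segments, perimeter = 10.5600
Total perimeter = 10.560

loops=1 perimeter=10.560


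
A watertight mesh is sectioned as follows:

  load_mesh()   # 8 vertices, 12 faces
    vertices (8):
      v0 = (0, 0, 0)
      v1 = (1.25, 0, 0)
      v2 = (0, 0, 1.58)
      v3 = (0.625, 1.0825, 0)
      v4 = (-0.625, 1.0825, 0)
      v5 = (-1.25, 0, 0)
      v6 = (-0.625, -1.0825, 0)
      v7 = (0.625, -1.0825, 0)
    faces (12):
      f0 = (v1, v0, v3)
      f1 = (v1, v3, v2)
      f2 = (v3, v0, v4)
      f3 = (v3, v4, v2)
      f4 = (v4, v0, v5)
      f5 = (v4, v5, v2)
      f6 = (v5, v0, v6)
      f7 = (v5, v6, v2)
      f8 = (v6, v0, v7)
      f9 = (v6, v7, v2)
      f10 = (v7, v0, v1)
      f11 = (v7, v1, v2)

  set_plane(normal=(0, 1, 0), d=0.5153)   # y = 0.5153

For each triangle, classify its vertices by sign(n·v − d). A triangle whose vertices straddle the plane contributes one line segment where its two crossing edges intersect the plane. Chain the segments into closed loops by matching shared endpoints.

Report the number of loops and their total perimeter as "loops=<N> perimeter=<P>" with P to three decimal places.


Straddling triangles (6 of 12):
  (v1,v0,v3) [--+] → (0.297517, 0.5153, 0)–(0.952483, 0.5153, 0)  len=0.6550
  (v1,v3,v2) [-+-] → (0.952483, 0.5153, 0)–(0.297517, 0.5153, 0.827876)  len=1.0556
  (v3,v0,v4) [+-+] → (0.297517, 0.5153, 0)–(-0.297517, 0.5153, 0)  len=0.5950
  (v3,v4,v2) [++-] → (-0.297517, 0.5153, 0.827876)–(0.297517, 0.5153, 0.827876)  len=0.5950
  (v4,v0,v5) [+--] → (-0.297517, 0.5153, 0)–(-0.952483, 0.5153, 0)  len=0.6550
  (v4,v5,v2) [+--] → (-0.952483, 0.5153, 0)–(-0.297517, 0.5153, 0.827876)  len=1.0556

Chained into 1 loop(s):
  loop 1: 6 segments, perimeter = 4.6113
Total perimeter = 4.611

loops=1 perimeter=4.611


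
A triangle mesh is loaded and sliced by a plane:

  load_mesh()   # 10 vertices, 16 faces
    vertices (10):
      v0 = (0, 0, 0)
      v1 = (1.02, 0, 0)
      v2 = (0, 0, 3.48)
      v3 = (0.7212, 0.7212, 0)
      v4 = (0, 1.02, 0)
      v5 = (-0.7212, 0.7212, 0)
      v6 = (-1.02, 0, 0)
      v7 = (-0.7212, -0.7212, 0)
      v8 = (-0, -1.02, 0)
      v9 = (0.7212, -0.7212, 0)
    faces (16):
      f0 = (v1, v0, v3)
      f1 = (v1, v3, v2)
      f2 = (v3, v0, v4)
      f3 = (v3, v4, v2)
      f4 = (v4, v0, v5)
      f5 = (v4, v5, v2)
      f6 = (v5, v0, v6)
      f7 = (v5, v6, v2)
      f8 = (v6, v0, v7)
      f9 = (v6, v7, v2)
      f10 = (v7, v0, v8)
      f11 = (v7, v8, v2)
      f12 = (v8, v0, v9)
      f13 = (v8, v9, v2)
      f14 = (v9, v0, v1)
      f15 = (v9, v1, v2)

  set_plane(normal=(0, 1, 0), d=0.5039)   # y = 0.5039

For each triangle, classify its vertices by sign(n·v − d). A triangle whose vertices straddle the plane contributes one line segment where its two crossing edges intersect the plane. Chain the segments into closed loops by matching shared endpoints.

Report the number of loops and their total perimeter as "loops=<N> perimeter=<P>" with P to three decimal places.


Straddling triangles (8 of 16):
  (v1,v0,v3) [--+] → (0.5039, 0.5039, 0)–(0.811229, 0.5039, 0)  len=0.3073
  (v1,v3,v2) [-+-] → (0.811229, 0.5039, 0)–(0.5039, 0.5039, 1.04854)  len=1.0926
  (v3,v0,v4) [+-+] → (0.5039, 0.5039, 0)–(0, 0.5039, 0)  len=0.5039
  (v3,v4,v2) [++-] → (0, 0.5039, 1.76081)–(0.5039, 0.5039, 1.04854)  len=0.8725
  (v4,v0,v5) [+-+] → (0, 0.5039, 0)–(-0.5039, 0.5039, 0)  len=0.5039
  (v4,v5,v2) [++-] → (-0.5039, 0.5039, 1.04854)–(0, 0.5039, 1.76081)  len=0.8725
  (v5,v0,v6) [+--] → (-0.5039, 0.5039, 0)–(-0.811229, 0.5039, 0)  len=0.3073
  (v5,v6,v2) [+--] → (-0.811229, 0.5039, 0)–(-0.5039, 0.5039, 1.04854)  len=1.0926

Chained into 1 loop(s):
  loop 1: 8 segments, perimeter = 5.5527
Total perimeter = 5.553

loops=1 perimeter=5.553


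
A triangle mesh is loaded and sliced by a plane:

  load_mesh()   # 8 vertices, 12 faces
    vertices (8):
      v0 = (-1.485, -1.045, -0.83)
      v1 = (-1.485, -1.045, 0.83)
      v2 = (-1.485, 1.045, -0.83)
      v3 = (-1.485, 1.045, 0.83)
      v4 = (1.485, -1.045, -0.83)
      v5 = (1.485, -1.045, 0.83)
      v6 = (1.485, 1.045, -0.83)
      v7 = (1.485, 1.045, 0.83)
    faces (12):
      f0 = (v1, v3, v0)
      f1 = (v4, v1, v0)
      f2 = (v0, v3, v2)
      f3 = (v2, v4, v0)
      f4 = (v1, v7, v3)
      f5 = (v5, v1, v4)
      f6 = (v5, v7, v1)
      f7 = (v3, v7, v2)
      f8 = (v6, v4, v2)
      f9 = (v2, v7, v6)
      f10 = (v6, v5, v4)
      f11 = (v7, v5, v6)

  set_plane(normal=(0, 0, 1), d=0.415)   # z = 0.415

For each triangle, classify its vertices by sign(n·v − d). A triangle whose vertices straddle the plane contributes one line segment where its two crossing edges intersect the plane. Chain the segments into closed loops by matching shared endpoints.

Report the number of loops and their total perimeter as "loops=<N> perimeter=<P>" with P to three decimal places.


loops=1 perimeter=10.120

Straddling triangles (8 of 12):
  (v1,v3,v0) [++-] → (-1.485, 0.5225, 0.415)–(-1.485, -1.045, 0.415)  len=1.5675
  (v4,v1,v0) [-+-] → (-0.7425, -1.045, 0.415)–(-1.485, -1.045, 0.415)  len=0.7425
  (v0,v3,v2) [-+-] → (-1.485, 0.5225, 0.415)–(-1.485, 1.045, 0.415)  len=0.5225
  (v5,v1,v4) [++-] → (-0.7425, -1.045, 0.415)–(1.485, -1.045, 0.415)  len=2.2275
  (v3,v7,v2) [++-] → (0.7425, 1.045, 0.415)–(-1.485, 1.045, 0.415)  len=2.2275
  (v2,v7,v6) [-+-] → (0.7425, 1.045, 0.415)–(1.485, 1.045, 0.415)  len=0.7425
  (v6,v5,v4) [-+-] → (1.485, -0.5225, 0.415)–(1.485, -1.045, 0.415)  len=0.5225
  (v7,v5,v6) [++-] → (1.485, -0.5225, 0.415)–(1.485, 1.045, 0.415)  len=1.5675

Chained into 1 loop(s):
  loop 1: 8 segments, perimeter = 10.1200
Total perimeter = 10.120


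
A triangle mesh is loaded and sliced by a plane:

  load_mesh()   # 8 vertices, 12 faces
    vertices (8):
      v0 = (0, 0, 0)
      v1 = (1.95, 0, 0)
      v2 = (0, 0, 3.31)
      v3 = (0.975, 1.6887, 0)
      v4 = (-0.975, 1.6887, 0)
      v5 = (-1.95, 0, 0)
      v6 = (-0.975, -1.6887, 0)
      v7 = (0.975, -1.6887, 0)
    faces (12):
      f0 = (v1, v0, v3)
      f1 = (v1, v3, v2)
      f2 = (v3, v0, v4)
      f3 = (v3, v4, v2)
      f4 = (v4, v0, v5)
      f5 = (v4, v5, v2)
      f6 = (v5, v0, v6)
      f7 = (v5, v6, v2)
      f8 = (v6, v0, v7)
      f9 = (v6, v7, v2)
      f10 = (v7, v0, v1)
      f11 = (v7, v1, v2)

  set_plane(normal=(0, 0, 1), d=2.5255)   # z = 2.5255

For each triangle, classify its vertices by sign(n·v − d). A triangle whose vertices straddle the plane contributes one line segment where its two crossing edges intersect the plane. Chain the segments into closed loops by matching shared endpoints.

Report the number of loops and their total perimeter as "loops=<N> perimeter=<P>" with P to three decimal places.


Straddling triangles (6 of 12):
  (v1,v3,v2) [--+] → (0.231084, 0.400237, 2.5255)–(0.462168, 0, 2.5255)  len=0.4622
  (v3,v4,v2) [--+] → (-0.231084, 0.400237, 2.5255)–(0.231084, 0.400237, 2.5255)  len=0.4622
  (v4,v5,v2) [--+] → (-0.462168, 0, 2.5255)–(-0.231084, 0.400237, 2.5255)  len=0.4622
  (v5,v6,v2) [--+] → (-0.231084, -0.400237, 2.5255)–(-0.462168, 0, 2.5255)  len=0.4622
  (v6,v7,v2) [--+] → (0.231084, -0.400237, 2.5255)–(-0.231084, -0.400237, 2.5255)  len=0.4622
  (v7,v1,v2) [--+] → (0.462168, 0, 2.5255)–(0.231084, -0.400237, 2.5255)  len=0.4622

Chained into 1 loop(s):
  loop 1: 6 segments, perimeter = 2.7730
Total perimeter = 2.773

loops=1 perimeter=2.773


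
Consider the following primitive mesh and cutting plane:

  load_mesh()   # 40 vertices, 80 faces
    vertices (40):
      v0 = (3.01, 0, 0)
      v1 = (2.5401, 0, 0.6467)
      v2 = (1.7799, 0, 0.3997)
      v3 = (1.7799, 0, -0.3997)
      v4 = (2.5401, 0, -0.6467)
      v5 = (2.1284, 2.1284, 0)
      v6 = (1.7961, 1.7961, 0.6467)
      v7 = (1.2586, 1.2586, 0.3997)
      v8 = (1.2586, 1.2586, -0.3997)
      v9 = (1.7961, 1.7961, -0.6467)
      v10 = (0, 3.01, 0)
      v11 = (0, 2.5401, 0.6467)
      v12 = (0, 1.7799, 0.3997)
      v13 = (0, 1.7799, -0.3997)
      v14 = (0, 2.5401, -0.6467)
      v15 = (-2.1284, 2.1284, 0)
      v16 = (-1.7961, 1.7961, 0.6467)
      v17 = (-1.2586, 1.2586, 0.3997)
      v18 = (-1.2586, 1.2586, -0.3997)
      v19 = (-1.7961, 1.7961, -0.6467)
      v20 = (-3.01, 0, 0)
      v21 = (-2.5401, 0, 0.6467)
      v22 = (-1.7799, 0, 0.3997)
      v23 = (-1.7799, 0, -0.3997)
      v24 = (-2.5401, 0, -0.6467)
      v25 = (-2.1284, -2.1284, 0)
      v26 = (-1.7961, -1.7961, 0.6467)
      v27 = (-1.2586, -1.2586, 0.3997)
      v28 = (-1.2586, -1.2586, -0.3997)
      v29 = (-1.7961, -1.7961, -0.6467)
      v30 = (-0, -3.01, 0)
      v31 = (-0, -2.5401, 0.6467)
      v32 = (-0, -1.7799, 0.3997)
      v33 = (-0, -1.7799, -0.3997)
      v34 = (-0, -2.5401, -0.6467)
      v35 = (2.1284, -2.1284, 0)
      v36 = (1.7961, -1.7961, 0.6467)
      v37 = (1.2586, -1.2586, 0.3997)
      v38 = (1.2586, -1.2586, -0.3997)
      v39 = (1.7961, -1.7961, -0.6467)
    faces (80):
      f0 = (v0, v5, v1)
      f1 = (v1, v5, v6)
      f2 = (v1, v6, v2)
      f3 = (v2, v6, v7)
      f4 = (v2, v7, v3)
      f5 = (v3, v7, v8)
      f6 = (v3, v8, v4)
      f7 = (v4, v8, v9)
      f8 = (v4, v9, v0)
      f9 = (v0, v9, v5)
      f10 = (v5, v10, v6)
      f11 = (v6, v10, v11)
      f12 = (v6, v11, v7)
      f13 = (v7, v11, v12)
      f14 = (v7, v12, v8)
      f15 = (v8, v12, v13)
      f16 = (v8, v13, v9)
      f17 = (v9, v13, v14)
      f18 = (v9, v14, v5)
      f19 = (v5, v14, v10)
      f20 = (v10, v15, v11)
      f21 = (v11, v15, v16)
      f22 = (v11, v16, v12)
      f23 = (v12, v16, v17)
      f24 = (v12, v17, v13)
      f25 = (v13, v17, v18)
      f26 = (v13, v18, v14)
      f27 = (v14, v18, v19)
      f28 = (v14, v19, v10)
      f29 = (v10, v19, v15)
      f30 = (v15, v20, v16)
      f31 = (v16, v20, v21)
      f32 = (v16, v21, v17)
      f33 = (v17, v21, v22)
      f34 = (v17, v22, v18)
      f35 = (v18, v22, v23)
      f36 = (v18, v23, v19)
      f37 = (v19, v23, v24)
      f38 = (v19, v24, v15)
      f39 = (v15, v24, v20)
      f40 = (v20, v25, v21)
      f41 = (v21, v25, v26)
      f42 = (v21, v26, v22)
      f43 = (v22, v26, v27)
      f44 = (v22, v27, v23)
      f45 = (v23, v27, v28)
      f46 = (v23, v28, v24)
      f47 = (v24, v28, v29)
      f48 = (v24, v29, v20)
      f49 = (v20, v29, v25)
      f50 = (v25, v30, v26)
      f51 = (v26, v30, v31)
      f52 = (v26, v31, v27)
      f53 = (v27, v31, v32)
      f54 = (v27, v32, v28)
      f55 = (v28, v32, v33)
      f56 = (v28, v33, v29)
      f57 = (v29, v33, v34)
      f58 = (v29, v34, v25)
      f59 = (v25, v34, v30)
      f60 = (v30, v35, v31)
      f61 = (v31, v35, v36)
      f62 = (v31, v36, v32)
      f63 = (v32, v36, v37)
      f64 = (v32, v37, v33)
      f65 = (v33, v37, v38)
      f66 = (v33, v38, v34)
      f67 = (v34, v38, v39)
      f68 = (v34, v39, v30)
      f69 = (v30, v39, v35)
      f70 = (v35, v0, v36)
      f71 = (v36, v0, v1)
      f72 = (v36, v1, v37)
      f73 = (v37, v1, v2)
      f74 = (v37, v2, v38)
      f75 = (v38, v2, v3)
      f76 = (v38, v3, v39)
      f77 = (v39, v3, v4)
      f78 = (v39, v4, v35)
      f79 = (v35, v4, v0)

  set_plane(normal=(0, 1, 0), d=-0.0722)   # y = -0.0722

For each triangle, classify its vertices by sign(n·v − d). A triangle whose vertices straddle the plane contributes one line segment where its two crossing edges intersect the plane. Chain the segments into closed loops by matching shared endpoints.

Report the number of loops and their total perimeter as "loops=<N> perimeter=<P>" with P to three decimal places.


loops=2 perimeter=7.994

Straddling triangles (20 of 80):
  (v20,v25,v21) [+-+] → (-2.98009, -0.0722, 0)–(-2.52613, -0.0722, 0.624763)  len=0.7723
  (v21,v25,v26) [+--] → (-2.52613, -0.0722, 0.624763)–(-2.51019, -0.0722, 0.6467)  len=0.0271
  (v21,v26,v22) [+-+] → (-2.51019, -0.0722, 0.6467)–(-1.78055, -0.0722, 0.409629)  len=0.7672
  (v22,v26,v27) [+--] → (-1.78055, -0.0722, 0.409629)–(-1.75, -0.0722, 0.3997)  len=0.0321
  (v22,v27,v23) [+-+] → (-1.75, -0.0722, 0.3997)–(-1.75, -0.0722, -0.353842)  len=0.7535
  (v23,v27,v28) [+--] → (-1.75, -0.0722, -0.353842)–(-1.75, -0.0722, -0.3997)  len=0.0459
  (v23,v28,v24) [+-+] → (-1.75, -0.0722, -0.3997)–(-2.46659, -0.0722, -0.632531)  len=0.7535
  (v24,v28,v29) [+--] → (-2.46659, -0.0722, -0.632531)–(-2.51019, -0.0722, -0.6467)  len=0.0459
  (v24,v29,v20) [+-+] → (-2.51019, -0.0722, -0.6467)–(-2.9612, -0.0722, -0.0259962)  len=0.7673
  (v20,v29,v25) [+--] → (-2.9612, -0.0722, -0.0259962)–(-2.98009, -0.0722, 0)  len=0.0321
  (v35,v0,v36) [-+-] → (2.98009, -0.0722, 0)–(2.9612, -0.0722, 0.0259962)  len=0.0321
  (v36,v0,v1) [-++] → (2.9612, -0.0722, 0.0259962)–(2.51019, -0.0722, 0.6467)  len=0.7673
  (v36,v1,v37) [-+-] → (2.51019, -0.0722, 0.6467)–(2.46659, -0.0722, 0.632531)  len=0.0459
  (v37,v1,v2) [-++] → (2.46659, -0.0722, 0.632531)–(1.75, -0.0722, 0.3997)  len=0.7535
  (v37,v2,v38) [-+-] → (1.75, -0.0722, 0.3997)–(1.75, -0.0722, 0.353842)  len=0.0459
  (v38,v2,v3) [-++] → (1.75, -0.0722, 0.353842)–(1.75, -0.0722, -0.3997)  len=0.7535
  (v38,v3,v39) [-+-] → (1.75, -0.0722, -0.3997)–(1.78055, -0.0722, -0.409629)  len=0.0321
  (v39,v3,v4) [-++] → (1.78055, -0.0722, -0.409629)–(2.51019, -0.0722, -0.6467)  len=0.7672
  (v39,v4,v35) [-+-] → (2.51019, -0.0722, -0.6467)–(2.52613, -0.0722, -0.624763)  len=0.0271
  (v35,v4,v0) [-++] → (2.52613, -0.0722, -0.624763)–(2.98009, -0.0722, 0)  len=0.7723

Chained into 2 loop(s):
  loop 1: 10 segments, perimeter = 3.9968
  loop 2: 10 segments, perimeter = 3.9968
Total perimeter = 7.994
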